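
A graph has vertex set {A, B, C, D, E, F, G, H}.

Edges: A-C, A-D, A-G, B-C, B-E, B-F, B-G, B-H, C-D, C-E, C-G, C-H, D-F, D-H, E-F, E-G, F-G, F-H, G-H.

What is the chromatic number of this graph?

B, C, E, G form a clique, so at least 4 colors are needed.
4 colors suffice: color red → {C, F}; color blue → {D, G}; color green → {A, B}; color yellow → {E, H}. Each edge has distinct colors on its endpoints.

4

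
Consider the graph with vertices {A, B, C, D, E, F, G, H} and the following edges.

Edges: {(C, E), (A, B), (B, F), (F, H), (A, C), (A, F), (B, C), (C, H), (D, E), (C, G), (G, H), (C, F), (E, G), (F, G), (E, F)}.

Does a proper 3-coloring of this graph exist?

No

A, B, C, F form a clique, so at least 4 colors are needed.
So 3 colors are not enough.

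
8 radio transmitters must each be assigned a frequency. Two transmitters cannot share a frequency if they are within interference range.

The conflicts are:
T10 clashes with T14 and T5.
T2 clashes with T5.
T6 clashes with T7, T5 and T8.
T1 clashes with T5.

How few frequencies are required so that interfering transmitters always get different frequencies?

2

T2 and T5 conflict, so at least 2 frequencies are needed.
A valid assignment using 2 frequencies: T10=2, T2=2, T6=2, T7=1, T14=1, T1=2, T5=1, T8=1. No two conflicting transmitters share a frequency.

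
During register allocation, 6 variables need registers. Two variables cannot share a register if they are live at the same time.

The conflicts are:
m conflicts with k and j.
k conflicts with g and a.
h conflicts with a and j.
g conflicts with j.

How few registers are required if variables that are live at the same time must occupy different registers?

The cycle m-j-h-a-k-m has odd length 5, so it cannot be 2-colored; at least 3 registers are needed.
3 registers suffice: register 1 → {k, j}; register 2 → {m, h, g}; register 3 → {a}. No two conflicting variables share a register.

3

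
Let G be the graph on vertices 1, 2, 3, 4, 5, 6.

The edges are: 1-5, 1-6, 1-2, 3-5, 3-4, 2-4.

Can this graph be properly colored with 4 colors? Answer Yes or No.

The chromatic number is 3. The cycle 4-2-1-5-3-4 has odd length 5, so it cannot be 2-colored; at least 3 colors are needed.
One proper 3-coloring: 1=red, 2=blue, 3=blue, 4=red, 5=green, 6=blue.
Since 4 ≥ 3, a proper 4-coloring certainly exists.

Yes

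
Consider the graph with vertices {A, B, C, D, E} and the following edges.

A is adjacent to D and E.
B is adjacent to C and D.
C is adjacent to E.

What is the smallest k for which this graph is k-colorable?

The cycle A-D-B-C-E-A has odd length 5, so it cannot be 2-colored; at least 3 colors are needed.
3 colors suffice: color red → {B, E}; color blue → {C, D}; color green → {A}. No two adjacent vertices share a color.

3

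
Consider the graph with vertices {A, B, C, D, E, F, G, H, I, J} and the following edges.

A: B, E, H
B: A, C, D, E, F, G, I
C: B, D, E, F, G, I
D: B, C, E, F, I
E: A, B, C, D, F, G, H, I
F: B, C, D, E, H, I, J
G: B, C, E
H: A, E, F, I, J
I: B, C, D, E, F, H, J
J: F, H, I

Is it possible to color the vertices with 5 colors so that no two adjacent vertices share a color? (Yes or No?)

B, C, D, E, F, I form a clique, so at least 6 colors are needed.
So 5 colors are not enough.

No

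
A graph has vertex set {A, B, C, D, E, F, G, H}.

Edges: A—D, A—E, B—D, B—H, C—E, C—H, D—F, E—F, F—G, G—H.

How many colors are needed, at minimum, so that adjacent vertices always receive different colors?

The cycle F-E-C-H-G-F has odd length 5, so it cannot be 2-colored; at least 3 colors are needed.
3 colors suffice: color 1 → {D, E, H}; color 2 → {A, B, C, F}; color 3 → {G}. Every edge joins two different colors.

3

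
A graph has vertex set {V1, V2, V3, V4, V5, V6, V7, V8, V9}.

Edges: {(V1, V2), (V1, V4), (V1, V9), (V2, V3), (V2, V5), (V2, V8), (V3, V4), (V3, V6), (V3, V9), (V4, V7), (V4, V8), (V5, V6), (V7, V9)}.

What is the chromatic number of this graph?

2

V4 and V8 are adjacent, so at least 2 colors are needed.
2 colors suffice: V1=blue, V2=red, V3=blue, V4=red, V5=blue, V6=red, V7=blue, V8=blue, V9=red. Every edge joins two different colors.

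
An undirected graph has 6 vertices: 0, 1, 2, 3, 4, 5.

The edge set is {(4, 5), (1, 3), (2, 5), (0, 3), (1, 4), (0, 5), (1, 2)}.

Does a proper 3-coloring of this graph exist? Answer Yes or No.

Yes

The chromatic number is 3. The cycle 5-0-3-1-2-5 has odd length 5, so it cannot be 2-colored; at least 3 colors are needed.
3 colors suffice: 0=c, 1=a, 2=b, 3=b, 4=b, 5=a.
That is already a proper 3-coloring.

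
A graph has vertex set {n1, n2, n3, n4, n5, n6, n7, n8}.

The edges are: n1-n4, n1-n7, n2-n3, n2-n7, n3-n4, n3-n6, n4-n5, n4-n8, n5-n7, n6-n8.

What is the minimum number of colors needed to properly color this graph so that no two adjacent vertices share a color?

3

The cycle n7-n1-n4-n3-n2-n7 has odd length 5, so it cannot be 2-colored; at least 3 colors are needed.
3 colors suffice: color R → {n4, n6, n7}; color B → {n1, n3, n5, n8}; color G → {n2}. Every edge joins two different colors.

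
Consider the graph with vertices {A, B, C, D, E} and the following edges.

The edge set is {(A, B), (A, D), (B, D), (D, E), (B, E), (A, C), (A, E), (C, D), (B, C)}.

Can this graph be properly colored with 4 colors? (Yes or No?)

The chromatic number is 4. A, B, D, E are mutually adjacent (a clique of size 4), so at least 4 colors are needed.
4 colors suffice: color 1 → {B}; color 2 → {A}; color 3 → {D}; color 4 → {C, E}.
That is already a proper 4-coloring.

Yes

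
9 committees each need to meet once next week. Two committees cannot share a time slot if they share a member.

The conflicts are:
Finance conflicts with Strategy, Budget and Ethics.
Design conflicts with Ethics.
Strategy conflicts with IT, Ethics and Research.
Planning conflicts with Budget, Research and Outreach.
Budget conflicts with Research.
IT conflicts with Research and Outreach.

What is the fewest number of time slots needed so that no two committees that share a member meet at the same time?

Finance, Strategy, Ethics all conflict with each other, so at least 3 time slots are needed.
3 time slots suffice: time slot 1 → {Design, Strategy, Planning}; time slot 2 → {Finance, Research, Outreach}; time slot 3 → {Budget, IT, Ethics}. Each listed conflict is separated.

3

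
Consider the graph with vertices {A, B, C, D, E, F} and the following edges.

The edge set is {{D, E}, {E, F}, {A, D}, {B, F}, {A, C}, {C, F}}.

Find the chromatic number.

3

The cycle D-A-C-F-E-D has odd length 5, so it cannot be 2-colored; at least 3 colors are needed.
3 colors suffice: color 1 → {A, F}; color 2 → {B, C, E}; color 3 → {D}. No two adjacent vertices share a color.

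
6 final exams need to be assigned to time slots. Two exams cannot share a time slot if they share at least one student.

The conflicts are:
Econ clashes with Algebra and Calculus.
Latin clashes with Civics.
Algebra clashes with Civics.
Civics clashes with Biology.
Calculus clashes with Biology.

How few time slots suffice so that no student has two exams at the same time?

3

The cycle Calculus-Econ-Algebra-Civics-Biology-Calculus has odd length 5, so it cannot be 2-colored; at least 3 time slots are needed.
3 time slots suffice: time slot 1 → {Civics, Calculus}; time slot 2 → {Latin, Algebra, Biology}; time slot 3 → {Econ}. Each listed conflict is separated.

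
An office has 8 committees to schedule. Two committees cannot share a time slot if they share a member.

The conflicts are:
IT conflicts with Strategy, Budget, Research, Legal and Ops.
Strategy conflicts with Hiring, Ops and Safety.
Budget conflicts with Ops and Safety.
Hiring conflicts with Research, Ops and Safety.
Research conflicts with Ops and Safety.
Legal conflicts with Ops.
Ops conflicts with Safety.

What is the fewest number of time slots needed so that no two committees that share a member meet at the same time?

4

Strategy, Hiring, Ops, Safety are mutually in conflict, so at least 4 time slots are needed.
Using 4 time slots: IT=2, Strategy=3, Budget=3, Hiring=4, Research=3, Legal=3, Ops=1, Safety=2. Every pair that conflicts lands in different time slots.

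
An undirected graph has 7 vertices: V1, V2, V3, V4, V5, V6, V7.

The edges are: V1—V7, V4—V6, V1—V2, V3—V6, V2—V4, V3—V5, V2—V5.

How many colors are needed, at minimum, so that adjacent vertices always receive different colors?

The cycle V5-V3-V6-V4-V2-V5 has odd length 5, so it cannot be 2-colored; at least 3 colors are needed.
A valid assignment using 3 colors: V1=2, V2=1, V3=2, V4=2, V5=3, V6=1, V7=1. No two adjacent vertices share a color.

3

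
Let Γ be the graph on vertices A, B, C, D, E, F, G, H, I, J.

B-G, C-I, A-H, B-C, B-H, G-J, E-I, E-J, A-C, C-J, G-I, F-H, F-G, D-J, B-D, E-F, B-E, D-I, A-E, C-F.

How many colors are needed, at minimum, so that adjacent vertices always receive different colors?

C and F are adjacent, so at least 2 colors are needed.
A valid assignment using 2 colors: A=blue, B=blue, C=red, D=red, E=red, F=blue, G=red, H=red, I=blue, J=blue. No two adjacent vertices share a color.

2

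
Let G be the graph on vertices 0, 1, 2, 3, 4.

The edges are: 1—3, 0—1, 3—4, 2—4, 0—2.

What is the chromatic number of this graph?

The cycle 4-3-1-0-2-4 has odd length 5, so it cannot be 2-colored; at least 3 colors are needed.
3 colors suffice: 0=blue, 1=red, 2=red, 3=blue, 4=green. Every edge joins two different colors.

3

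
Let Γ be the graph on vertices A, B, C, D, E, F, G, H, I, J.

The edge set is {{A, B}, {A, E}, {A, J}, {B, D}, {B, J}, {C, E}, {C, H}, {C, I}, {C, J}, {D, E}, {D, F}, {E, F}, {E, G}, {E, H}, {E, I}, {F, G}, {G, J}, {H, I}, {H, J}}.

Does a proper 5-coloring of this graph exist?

The chromatic number is 4. C, E, H, I are mutually adjacent (a clique of size 4), so at least 4 colors are needed.
One proper 4-coloring: A=3, B=2, C=3, D=3, E=1, F=4, G=2, H=2, I=4, J=1.
Since 5 ≥ 4, a proper 5-coloring certainly exists.

Yes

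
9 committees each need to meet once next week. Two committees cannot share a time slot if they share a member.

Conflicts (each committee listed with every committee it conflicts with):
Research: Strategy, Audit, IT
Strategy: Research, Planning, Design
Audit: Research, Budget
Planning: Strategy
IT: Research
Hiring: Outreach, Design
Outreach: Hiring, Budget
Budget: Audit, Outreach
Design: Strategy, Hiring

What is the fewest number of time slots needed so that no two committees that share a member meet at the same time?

3

The cycle Outreach-Hiring-Design-Strategy-Research-Audit-Budget-Outreach has odd length 7, so it cannot be 2-colored; at least 3 time slots are needed.
3 time slots suffice: time slot 1 → {Strategy, Audit, IT, Outreach}; time slot 2 → {Research, Planning, Hiring, Budget}; time slot 3 → {Design}. Every pair that conflicts lands in different time slots.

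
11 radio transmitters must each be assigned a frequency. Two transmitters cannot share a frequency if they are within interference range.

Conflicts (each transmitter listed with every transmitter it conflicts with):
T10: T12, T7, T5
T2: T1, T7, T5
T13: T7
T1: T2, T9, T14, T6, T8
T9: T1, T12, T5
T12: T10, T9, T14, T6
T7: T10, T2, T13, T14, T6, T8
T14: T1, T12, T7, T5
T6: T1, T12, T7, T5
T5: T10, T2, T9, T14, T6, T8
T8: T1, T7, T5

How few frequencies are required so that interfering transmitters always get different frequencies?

T10 and T5 conflict, so at least 2 frequencies are needed.
2 frequencies suffice: frequency 1 → {T1, T12, T7, T5}; frequency 2 → {T10, T2, T13, T9, T14, T6, T8}. No two conflicting transmitters share a frequency.

2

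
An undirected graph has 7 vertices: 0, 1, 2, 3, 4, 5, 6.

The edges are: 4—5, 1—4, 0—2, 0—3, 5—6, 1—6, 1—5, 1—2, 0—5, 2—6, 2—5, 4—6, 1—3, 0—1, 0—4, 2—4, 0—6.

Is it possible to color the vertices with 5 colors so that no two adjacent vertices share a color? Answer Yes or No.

0, 1, 2, 4, 5, 6 are pairwise adjacent (a clique of size 6), so at least 6 colors are needed.
So 5 colors are not enough.

No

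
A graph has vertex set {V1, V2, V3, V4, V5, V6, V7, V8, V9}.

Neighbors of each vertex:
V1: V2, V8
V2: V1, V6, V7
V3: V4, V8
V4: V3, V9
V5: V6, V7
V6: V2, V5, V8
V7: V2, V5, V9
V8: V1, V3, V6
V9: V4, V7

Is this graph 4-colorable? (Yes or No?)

Yes

The chromatic number is 3. The cycle V9-V4-V3-V8-V6-V2-V7-V9 has odd length 7, so it cannot be 2-colored; at least 3 colors are needed.
3 colors suffice: color R → {V2, V4, V5, V8}; color B → {V1, V3, V6, V7}; color G → {V9}.
Since 4 ≥ 3, a proper 4-coloring certainly exists.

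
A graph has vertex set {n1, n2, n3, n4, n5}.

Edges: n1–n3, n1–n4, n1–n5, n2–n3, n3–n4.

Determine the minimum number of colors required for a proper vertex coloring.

n1, n3, n4 form a triangle, so at least 3 colors are needed.
A valid assignment using 3 colors: n1=1, n2=1, n3=2, n4=3, n5=2. Every edge joins two different colors.

3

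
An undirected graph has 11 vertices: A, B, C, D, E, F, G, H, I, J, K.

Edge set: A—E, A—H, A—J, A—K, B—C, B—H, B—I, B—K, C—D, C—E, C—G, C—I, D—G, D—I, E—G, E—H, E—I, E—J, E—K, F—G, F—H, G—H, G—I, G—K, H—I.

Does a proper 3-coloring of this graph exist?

No

C, D, G, I form a clique, so at least 4 colors are needed.
So 3 colors are not enough.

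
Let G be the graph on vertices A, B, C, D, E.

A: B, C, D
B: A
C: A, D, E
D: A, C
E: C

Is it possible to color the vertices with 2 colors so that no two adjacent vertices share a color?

No

A, C, D form a triangle, so at least 3 colors are needed.
So 2 colors are not enough.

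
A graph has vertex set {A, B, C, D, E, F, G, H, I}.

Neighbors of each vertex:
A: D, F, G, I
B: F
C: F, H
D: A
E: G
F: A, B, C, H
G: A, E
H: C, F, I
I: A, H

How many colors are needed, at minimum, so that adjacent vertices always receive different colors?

C, F, H are pairwise adjacent, so at least 3 colors are needed.
3 colors suffice: color red → {A, B, E, H}; color blue → {D, F, G, I}; color green → {C}. Each edge has distinct colors on its endpoints.

3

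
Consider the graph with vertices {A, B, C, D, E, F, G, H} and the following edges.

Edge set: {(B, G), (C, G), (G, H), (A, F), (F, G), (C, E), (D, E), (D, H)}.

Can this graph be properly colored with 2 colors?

No

The cycle E-C-G-H-D-E has odd length 5, so it cannot be 2-colored; at least 3 colors are needed.
So 2 colors are not enough.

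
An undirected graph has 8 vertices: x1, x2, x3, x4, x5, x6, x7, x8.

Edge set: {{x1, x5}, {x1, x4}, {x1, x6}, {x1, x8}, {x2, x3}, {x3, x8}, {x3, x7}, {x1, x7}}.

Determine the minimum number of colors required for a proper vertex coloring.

x1 and x6 are adjacent, so at least 2 colors are needed.
2 colors suffice: color red → {x1, x3}; color blue → {x2, x4, x5, x6, x7, x8}. Each edge has distinct colors on its endpoints.

2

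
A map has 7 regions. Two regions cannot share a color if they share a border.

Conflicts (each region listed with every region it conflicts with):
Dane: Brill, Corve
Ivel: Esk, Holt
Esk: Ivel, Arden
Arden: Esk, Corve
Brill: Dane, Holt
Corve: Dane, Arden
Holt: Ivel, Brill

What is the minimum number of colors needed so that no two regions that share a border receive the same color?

The cycle Holt-Brill-Dane-Corve-Arden-Esk-Ivel-Holt has odd length 7, so it cannot be 2-colored; at least 3 colors are needed.
One proper 3-coloring: Dane=2, Ivel=1, Esk=3, Arden=2, Brill=1, Corve=1, Holt=2. No two conflicting regions share a color.

3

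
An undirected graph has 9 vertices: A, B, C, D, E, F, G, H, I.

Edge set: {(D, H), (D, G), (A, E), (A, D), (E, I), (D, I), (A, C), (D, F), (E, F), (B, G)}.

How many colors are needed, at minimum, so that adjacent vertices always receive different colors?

D and H are adjacent, so at least 2 colors are needed.
2 colors suffice: color 1 → {B, C, D, E}; color 2 → {A, F, G, H, I}. Each edge has distinct colors on its endpoints.

2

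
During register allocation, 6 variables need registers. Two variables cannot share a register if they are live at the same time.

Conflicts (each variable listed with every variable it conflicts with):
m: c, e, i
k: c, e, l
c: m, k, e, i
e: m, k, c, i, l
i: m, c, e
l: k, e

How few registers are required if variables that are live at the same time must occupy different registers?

4

m, c, e, i all conflict with each other, so at least 4 registers are needed.
A valid assignment using 4 registers: m=3, k=3, c=2, e=1, i=4, l=2. No two conflicting variables share a register.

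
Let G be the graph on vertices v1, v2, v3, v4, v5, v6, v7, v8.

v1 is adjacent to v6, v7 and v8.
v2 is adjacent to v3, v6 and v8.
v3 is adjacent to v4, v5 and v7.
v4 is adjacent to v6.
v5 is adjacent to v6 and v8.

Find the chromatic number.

The cycle v8-v2-v3-v7-v1-v8 has odd length 5, so it cannot be 2-colored; at least 3 colors are needed.
3 colors suffice: color 1 → {v3, v6, v8}; color 2 → {v1, v2, v4, v5}; color 3 → {v7}. Every edge joins two different colors.

3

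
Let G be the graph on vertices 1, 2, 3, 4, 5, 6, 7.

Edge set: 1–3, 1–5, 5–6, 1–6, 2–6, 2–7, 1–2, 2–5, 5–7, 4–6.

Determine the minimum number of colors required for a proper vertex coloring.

1, 2, 5, 6 form a clique, so at least 4 colors are needed.
A valid assignment using 4 colors: 1=c, 2=d, 3=a, 4=a, 5=a, 6=b, 7=b. No two adjacent vertices share a color.

4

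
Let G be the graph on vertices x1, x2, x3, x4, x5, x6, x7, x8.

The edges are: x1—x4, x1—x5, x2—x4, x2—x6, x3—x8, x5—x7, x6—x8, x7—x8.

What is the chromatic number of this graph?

3

The cycle x4-x2-x6-x8-x7-x5-x1-x4 has odd length 7, so it cannot be 2-colored; at least 3 colors are needed.
One proper 3-coloring: x1=1, x2=1, x3=2, x4=2, x5=2, x6=2, x7=3, x8=1. Every edge joins two different colors.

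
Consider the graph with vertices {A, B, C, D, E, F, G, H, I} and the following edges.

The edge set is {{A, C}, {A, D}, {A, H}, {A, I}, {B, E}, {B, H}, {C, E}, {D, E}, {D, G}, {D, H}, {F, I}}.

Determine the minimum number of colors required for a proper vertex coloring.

3

A, D, H are mutually adjacent, so at least 3 colors are needed.
One proper 3-coloring: A=2, B=1, C=1, D=1, E=2, F=2, G=2, H=3, I=1. No two adjacent vertices share a color.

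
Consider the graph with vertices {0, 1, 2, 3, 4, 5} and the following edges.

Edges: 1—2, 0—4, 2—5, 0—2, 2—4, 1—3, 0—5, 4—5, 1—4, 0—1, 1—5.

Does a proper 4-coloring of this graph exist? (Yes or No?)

No

0, 1, 2, 4, 5 are mutually adjacent (a clique of size 5), so at least 5 colors are needed.
So 4 colors are not enough.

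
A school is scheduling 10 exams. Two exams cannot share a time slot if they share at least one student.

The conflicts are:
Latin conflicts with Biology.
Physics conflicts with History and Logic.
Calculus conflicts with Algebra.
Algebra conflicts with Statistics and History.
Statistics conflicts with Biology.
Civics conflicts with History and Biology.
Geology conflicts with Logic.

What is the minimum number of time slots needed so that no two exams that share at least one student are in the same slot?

3

The cycle Statistics-Algebra-History-Civics-Biology-Statistics has odd length 5, so it cannot be 2-colored; at least 3 time slots are needed.
3 time slots suffice: time slot 1 → {Algebra, Logic, Biology}; time slot 2 → {Latin, Calculus, Statistics, Geology, History}; time slot 3 → {Physics, Civics}. No two conflicting exams share a time slot.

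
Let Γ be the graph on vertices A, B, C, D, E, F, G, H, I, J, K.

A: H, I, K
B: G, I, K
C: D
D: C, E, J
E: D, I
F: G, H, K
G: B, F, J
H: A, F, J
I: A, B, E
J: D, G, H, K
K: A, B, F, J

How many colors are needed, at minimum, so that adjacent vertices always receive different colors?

D and E are adjacent, so at least 2 colors are needed.
One proper 2-coloring: A=1, B=1, C=1, D=2, E=1, F=1, G=2, H=2, I=2, J=1, K=2. Every edge joins two different colors.

2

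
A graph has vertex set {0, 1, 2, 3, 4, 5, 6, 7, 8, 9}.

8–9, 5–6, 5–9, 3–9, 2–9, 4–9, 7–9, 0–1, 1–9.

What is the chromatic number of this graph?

5 and 6 are adjacent, so at least 2 colors are needed.
A valid assignment using 2 colors: 0=a, 1=b, 2=b, 3=b, 4=b, 5=b, 6=a, 7=b, 8=b, 9=a. No two adjacent vertices share a color.

2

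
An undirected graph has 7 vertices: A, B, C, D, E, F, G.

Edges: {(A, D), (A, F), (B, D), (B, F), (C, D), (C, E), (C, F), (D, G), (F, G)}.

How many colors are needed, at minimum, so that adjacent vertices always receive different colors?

2

A and D are adjacent, so at least 2 colors are needed.
2 colors suffice: color red → {D, E, F}; color blue → {A, B, C, G}. Every edge joins two different colors.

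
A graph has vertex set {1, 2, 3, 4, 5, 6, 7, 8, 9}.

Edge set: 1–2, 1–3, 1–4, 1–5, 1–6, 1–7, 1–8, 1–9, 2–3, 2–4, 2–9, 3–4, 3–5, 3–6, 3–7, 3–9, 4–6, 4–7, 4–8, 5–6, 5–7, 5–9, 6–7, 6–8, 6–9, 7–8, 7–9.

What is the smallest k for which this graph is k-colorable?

6

1, 3, 5, 6, 7, 9 are mutually adjacent (a clique of size 6), so at least 6 colors are needed.
6 colors suffice: color red → {1}; color blue → {2, 6}; color green → {3, 8}; color yellow → {7}; color purple → {4, 9}; color orange → {5}. Every edge joins two different colors.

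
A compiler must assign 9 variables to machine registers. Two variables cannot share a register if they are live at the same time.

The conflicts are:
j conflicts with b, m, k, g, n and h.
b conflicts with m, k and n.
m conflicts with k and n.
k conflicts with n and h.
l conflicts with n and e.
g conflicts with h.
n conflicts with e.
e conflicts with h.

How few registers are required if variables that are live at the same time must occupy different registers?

5

j, b, m, k, n all conflict with each other, so at least 5 registers are needed.
Using 5 registers: j=2, b=4, m=5, k=3, l=3, g=3, n=1, e=2, h=1. Every pair that conflicts lands in different registers.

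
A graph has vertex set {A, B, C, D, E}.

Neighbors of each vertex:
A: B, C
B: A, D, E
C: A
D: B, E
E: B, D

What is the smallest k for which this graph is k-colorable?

3

B, D, E are mutually adjacent, so at least 3 colors are needed.
3 colors suffice: color 1 → {B, C}; color 2 → {A, E}; color 3 → {D}. No two adjacent vertices share a color.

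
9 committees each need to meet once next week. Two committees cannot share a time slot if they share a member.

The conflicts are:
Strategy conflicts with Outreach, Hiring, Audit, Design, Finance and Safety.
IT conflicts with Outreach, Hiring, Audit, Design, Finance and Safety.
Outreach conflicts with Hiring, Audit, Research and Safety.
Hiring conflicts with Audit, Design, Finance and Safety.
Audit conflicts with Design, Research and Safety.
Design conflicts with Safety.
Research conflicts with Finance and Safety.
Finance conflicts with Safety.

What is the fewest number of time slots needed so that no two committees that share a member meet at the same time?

5

IT, Hiring, Audit, Design, Safety pairwise conflict, so at least 5 time slots are needed.
5 time slots suffice: time slot 1 → {Safety}; time slot 2 → {Audit, Finance}; time slot 3 → {Hiring, Research}; time slot 4 → {Outreach, Design}; time slot 5 → {Strategy, IT}. Every pair that conflicts lands in different time slots.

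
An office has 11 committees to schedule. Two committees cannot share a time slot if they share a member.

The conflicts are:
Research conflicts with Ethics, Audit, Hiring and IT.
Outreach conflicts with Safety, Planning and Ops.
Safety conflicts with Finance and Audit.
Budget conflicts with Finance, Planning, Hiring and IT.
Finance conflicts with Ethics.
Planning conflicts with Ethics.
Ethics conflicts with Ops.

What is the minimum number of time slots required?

3

The cycle Finance-Budget-Hiring-Research-Ethics-Finance has odd length 5, so it cannot be 2-colored; at least 3 time slots are needed.
3 time slots suffice: time slot 1 → {Safety, Budget, Ethics}; time slot 2 → {Research, Finance, Planning, Ops}; time slot 3 → {Outreach, Audit, Hiring, IT}. No two conflicting committees share a time slot.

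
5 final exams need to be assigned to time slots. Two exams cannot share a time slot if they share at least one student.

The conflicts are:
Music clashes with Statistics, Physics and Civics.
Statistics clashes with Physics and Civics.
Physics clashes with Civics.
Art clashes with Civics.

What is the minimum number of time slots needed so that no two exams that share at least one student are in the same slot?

4

Music, Statistics, Physics, Civics pairwise conflict, so at least 4 time slots are needed.
4 time slots suffice: time slot 1 → {Civics}; time slot 2 → {Physics, Art}; time slot 3 → {Music}; time slot 4 → {Statistics}. Every pair that conflicts lands in different time slots.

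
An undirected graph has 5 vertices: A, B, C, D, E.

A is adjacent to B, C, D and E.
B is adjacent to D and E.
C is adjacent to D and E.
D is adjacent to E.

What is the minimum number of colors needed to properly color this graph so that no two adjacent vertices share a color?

A, B, D, E are pairwise adjacent (a clique of size 4), so at least 4 colors are needed.
One proper 4-coloring: A=1, B=4, C=4, D=2, E=3. No two adjacent vertices share a color.

4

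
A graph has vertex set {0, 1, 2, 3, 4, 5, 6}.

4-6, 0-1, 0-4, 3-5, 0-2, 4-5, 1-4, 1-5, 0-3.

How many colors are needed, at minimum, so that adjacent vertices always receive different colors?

3

0, 1, 4 are mutually adjacent, so at least 3 colors are needed.
3 colors suffice: color a → {2, 3, 4}; color b → {0, 5, 6}; color c → {1}. Each edge has distinct colors on its endpoints.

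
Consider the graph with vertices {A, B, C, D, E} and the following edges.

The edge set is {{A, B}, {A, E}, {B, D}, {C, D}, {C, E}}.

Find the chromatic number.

The cycle D-B-A-E-C-D has odd length 5, so it cannot be 2-colored; at least 3 colors are needed.
A valid assignment using 3 colors: A=1, B=2, C=1, D=3, E=2. Each edge has distinct colors on its endpoints.

3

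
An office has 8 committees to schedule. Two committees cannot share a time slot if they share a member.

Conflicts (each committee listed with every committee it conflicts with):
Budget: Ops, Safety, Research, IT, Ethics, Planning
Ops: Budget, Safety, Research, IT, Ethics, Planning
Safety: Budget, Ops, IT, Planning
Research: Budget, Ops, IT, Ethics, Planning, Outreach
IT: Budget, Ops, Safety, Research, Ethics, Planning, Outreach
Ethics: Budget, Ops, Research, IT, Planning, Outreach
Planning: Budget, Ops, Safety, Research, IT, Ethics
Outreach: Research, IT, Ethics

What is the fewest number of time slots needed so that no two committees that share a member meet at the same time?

6

Budget, Ops, Research, IT, Ethics, Planning are mutually in conflict, so at least 6 time slots are needed.
6 time slots suffice: time slot 1 → {IT}; time slot 2 → {Safety, Ethics}; time slot 3 → {Ops, Outreach}; time slot 4 → {Research}; time slot 5 → {Planning}; time slot 6 → {Budget}. No two conflicting committees share a time slot.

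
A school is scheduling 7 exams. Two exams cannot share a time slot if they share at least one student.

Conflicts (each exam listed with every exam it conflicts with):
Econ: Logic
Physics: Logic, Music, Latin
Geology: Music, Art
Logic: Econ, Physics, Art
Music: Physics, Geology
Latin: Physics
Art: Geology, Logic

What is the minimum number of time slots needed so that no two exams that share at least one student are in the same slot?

3

The cycle Geology-Art-Logic-Physics-Music-Geology has odd length 5, so it cannot be 2-colored; at least 3 time slots are needed.
Using 3 time slots: Econ=1, Physics=1, Geology=2, Logic=2, Music=3, Latin=2, Art=1. Every pair that conflicts lands in different time slots.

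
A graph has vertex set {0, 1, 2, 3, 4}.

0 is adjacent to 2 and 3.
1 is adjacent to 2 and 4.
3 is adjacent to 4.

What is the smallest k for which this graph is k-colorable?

3

The cycle 1-2-0-3-4-1 has odd length 5, so it cannot be 2-colored; at least 3 colors are needed.
One proper 3-coloring: 0=a, 1=a, 2=b, 3=b, 4=c. Every edge joins two different colors.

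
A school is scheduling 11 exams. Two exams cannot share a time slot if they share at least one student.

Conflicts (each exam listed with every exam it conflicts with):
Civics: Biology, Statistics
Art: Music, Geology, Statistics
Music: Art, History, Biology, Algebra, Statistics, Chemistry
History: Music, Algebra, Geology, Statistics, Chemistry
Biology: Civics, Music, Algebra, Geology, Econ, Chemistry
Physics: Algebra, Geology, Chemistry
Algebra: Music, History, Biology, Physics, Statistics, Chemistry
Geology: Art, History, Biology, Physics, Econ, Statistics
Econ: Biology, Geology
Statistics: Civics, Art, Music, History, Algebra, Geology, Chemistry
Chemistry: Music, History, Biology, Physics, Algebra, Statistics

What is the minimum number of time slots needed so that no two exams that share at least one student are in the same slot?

Music, History, Algebra, Statistics, Chemistry all conflict with each other, so at least 5 time slots are needed.
5 time slots suffice: time slot 1 → {Biology, Physics, Statistics}; time slot 2 → {Civics, Algebra, Geology}; time slot 3 → {Art, Econ, Chemistry}; time slot 4 → {Music}; time slot 5 → {History}. Every pair that conflicts lands in different time slots.

5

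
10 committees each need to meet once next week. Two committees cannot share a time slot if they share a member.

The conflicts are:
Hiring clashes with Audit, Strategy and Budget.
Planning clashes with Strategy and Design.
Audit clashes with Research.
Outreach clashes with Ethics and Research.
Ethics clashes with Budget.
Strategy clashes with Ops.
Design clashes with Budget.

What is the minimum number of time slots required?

3

The cycle Design-Budget-Hiring-Strategy-Planning-Design has odd length 5, so it cannot be 2-colored; at least 3 time slots are needed.
3 time slots suffice: time slot 1 → {Audit, Outreach, Strategy, Budget}; time slot 2 → {Hiring, Ethics, Design, Ops, Research}; time slot 3 → {Planning}. No two conflicting committees share a time slot.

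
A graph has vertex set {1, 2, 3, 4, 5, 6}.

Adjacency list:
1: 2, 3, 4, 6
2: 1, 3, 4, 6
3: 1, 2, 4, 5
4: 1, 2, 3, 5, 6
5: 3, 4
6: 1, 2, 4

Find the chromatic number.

4

1, 2, 3, 4 are pairwise adjacent (a clique of size 4), so at least 4 colors are needed.
4 colors suffice: color red → {4}; color blue → {3, 6}; color green → {1, 5}; color yellow → {2}. Each edge has distinct colors on its endpoints.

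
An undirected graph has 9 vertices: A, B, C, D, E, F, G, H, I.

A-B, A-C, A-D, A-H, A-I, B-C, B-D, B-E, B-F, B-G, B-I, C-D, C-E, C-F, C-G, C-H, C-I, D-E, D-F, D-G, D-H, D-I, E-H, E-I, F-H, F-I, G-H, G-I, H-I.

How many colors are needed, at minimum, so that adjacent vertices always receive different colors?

C, D, G, H, I are mutually adjacent (a clique of size 5), so at least 5 colors are needed.
One proper 5-coloring: A=purple, B=yellow, C=red, D=green, E=purple, F=purple, G=purple, H=yellow, I=blue. No two adjacent vertices share a color.

5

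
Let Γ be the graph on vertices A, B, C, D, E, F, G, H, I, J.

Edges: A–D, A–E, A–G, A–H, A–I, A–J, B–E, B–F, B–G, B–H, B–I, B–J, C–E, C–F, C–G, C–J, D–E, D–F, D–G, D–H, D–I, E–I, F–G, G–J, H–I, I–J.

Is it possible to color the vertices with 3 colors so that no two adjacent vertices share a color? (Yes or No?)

No

A, D, E, I are pairwise adjacent (a clique of size 4), so at least 4 colors are needed.
So 3 colors are not enough.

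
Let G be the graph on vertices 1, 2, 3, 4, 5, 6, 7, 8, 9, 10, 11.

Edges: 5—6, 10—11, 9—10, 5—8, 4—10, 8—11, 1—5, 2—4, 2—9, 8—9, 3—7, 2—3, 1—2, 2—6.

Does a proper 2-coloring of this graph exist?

The cycle 5-1-2-9-8-5 has odd length 5, so it cannot be 2-colored; at least 3 colors are needed.
So 2 colors are not enough.

No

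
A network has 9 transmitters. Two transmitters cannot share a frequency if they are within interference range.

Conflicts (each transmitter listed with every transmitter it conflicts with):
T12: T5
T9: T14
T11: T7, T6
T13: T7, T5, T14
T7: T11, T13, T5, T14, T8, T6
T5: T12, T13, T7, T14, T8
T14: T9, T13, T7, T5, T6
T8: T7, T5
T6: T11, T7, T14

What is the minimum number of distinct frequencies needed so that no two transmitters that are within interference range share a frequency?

4

T13, T7, T5, T14 all conflict with each other, so at least 4 frequencies are needed.
4 frequencies suffice: frequency 1 → {T12, T9, T7}; frequency 2 → {T11, T14, T8}; frequency 3 → {T5, T6}; frequency 4 → {T13}. Each listed conflict is separated.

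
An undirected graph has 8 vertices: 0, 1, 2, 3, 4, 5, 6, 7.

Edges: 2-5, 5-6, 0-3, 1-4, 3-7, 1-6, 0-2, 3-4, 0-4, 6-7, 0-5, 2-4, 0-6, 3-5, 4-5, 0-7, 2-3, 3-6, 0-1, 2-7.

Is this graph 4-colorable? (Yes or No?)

No

0, 2, 3, 4, 5 are mutually adjacent (a clique of size 5), so at least 5 colors are needed.
So 4 colors are not enough.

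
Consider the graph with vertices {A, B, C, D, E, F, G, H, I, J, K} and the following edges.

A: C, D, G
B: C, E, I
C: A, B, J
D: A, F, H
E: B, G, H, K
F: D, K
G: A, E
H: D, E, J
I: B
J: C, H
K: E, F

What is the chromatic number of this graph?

3

The cycle A-G-E-B-C-A has odd length 5, so it cannot be 2-colored; at least 3 colors are needed.
A valid assignment using 3 colors: A=blue, B=blue, C=red, D=red, E=red, F=green, G=green, H=blue, I=red, J=green, K=blue. No two adjacent vertices share a color.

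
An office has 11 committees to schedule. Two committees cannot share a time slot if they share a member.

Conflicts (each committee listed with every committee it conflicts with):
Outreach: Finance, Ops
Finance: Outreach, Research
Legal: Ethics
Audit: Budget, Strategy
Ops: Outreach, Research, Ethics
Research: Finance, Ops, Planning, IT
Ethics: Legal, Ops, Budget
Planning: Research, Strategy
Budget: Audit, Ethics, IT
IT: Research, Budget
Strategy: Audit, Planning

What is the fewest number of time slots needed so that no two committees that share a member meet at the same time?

3

The cycle Ops-Ethics-Budget-IT-Research-Ops has odd length 5, so it cannot be 2-colored; at least 3 time slots are needed.
3 time slots suffice: Outreach=1, Finance=2, Legal=2, Audit=1, Ops=2, Research=1, Ethics=1, Planning=2, Budget=2, IT=3, Strategy=3. Every pair that conflicts lands in different time slots.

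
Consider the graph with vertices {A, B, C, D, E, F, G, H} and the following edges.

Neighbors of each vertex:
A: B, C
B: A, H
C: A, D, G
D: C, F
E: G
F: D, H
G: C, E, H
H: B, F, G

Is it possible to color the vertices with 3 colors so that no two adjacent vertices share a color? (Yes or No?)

The chromatic number is 3. The cycle D-F-H-G-C-D has odd length 5, so it cannot be 2-colored; at least 3 colors are needed.
3 colors suffice: color 1 → {C, E, H}; color 2 → {A, F, G}; color 3 → {B, D}.
That is already a proper 3-coloring.

Yes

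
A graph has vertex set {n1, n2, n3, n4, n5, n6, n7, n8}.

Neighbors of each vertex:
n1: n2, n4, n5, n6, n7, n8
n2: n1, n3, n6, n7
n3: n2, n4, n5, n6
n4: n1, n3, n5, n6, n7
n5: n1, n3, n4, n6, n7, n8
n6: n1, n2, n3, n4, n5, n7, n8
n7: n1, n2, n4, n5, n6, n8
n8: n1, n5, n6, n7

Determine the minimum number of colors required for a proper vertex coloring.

n1, n5, n6, n7, n8 are mutually adjacent (a clique of size 5), so at least 5 colors are needed.
A valid assignment using 5 colors: n1=4, n2=3, n3=2, n4=5, n5=3, n6=1, n7=2, n8=5. Every edge joins two different colors.

5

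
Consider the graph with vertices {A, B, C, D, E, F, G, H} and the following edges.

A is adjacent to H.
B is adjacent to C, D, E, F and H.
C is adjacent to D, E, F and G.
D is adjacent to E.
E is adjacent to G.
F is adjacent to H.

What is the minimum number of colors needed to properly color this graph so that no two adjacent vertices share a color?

B, C, D, E form a clique, so at least 4 colors are needed.
4 colors suffice: color 1 → {A, B, G}; color 2 → {C, H}; color 3 → {E, F}; color 4 → {D}. Every edge joins two different colors.

4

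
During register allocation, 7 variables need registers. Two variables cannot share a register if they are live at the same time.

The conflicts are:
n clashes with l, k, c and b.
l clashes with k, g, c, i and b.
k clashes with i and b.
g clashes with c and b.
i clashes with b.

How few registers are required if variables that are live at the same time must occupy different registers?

l, k, i, b are mutually in conflict, so at least 4 registers are needed.
4 registers suffice: register 1 → {l}; register 2 → {c, b}; register 3 → {k, g}; register 4 → {n, i}. Each listed conflict is separated.

4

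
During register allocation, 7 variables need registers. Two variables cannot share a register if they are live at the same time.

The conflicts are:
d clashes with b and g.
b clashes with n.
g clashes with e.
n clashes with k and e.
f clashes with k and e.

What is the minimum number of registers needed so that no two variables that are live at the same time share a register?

The cycle e-n-b-d-g-e has odd length 5, so it cannot be 2-colored; at least 3 registers are needed.
3 registers suffice: register 1 → {g, n, f}; register 2 → {b, k, e}; register 3 → {d}. No two conflicting variables share a register.

3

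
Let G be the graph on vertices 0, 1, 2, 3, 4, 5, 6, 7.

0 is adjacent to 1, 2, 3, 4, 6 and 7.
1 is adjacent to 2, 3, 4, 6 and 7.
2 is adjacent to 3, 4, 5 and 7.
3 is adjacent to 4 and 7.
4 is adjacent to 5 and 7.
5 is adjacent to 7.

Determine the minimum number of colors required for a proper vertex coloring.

0, 1, 2, 3, 4, 7 form a clique, so at least 6 colors are needed.
6 colors suffice: color a → {4, 6}; color b → {1, 5}; color c → {7}; color d → {0}; color e → {2}; color f → {3}. No two adjacent vertices share a color.

6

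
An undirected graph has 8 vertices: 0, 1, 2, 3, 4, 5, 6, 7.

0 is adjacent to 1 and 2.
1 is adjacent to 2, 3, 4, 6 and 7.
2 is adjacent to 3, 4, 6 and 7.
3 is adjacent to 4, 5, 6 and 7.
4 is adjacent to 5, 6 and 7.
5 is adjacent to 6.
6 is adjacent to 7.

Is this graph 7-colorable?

The chromatic number is 6. 1, 2, 3, 4, 6, 7 are pairwise adjacent (a clique of size 6), so at least 6 colors are needed.
6 colors suffice: color red → {0, 6}; color blue → {2, 5}; color green → {4}; color yellow → {3}; color purple → {1}; color orange → {7}.
Since 7 ≥ 6, a proper 7-coloring certainly exists.

Yes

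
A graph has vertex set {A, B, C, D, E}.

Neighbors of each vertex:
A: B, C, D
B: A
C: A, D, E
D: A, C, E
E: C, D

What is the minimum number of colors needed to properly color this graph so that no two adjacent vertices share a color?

3

C, D, E are mutually adjacent, so at least 3 colors are needed.
3 colors suffice: color red → {B, D}; color blue → {A, E}; color green → {C}. No two adjacent vertices share a color.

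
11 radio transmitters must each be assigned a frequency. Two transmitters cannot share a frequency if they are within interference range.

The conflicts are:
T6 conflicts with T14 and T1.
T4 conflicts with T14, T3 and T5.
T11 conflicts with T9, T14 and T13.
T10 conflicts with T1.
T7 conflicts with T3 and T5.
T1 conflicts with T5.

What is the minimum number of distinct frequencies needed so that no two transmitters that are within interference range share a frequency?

3

The cycle T1-T6-T14-T4-T5-T1 has odd length 5, so it cannot be 2-colored; at least 3 frequencies are needed.
Using 3 frequencies: T6=3, T4=2, T11=2, T9=1, T14=1, T10=1, T7=2, T3=1, T1=2, T13=1, T5=1. Each listed conflict is separated.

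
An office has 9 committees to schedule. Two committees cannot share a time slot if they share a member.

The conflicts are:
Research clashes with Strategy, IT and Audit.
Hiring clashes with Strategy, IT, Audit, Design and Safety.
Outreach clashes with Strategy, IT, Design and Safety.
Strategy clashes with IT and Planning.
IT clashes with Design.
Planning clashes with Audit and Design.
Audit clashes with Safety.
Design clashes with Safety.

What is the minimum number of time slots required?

3

Hiring, Strategy, IT all conflict with each other, so at least 3 time slots are needed.
3 time slots suffice: Research=1, Hiring=1, Outreach=1, Strategy=2, IT=3, Planning=1, Audit=2, Design=2, Safety=3. No two conflicting committees share a time slot.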